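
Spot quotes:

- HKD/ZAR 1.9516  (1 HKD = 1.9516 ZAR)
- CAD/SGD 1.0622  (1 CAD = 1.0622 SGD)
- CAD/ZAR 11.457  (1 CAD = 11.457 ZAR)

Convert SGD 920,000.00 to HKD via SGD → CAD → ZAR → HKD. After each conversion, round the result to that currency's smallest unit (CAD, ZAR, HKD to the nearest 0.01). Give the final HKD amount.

HKD 5,084,656.70

SGD 920,000.00 ÷ 1.0622 = CAD 866,126.91
CAD 866,126.91 × 11.457 = ZAR 9,923,216.01
ZAR 9,923,216.01 ÷ 1.9516 = HKD 5,084,656.70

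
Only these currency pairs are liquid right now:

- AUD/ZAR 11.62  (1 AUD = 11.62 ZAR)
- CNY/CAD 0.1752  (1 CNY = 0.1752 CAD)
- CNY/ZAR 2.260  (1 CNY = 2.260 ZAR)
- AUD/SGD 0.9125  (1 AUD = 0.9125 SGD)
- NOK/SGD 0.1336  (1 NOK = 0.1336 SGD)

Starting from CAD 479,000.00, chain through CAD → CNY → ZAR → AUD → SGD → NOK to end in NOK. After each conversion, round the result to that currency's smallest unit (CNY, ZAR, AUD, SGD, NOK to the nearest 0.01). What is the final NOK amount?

CAD 479,000.00 ÷ 0.1752 = CNY 2,734,018.26
CNY 2,734,018.26 × 2.260 = ZAR 6,178,881.27
ZAR 6,178,881.27 ÷ 11.62 = AUD 531,745.38
AUD 531,745.38 × 0.9125 = SGD 485,217.66
SGD 485,217.66 ÷ 0.1336 = NOK 3,631,868.71

NOK 3,631,868.71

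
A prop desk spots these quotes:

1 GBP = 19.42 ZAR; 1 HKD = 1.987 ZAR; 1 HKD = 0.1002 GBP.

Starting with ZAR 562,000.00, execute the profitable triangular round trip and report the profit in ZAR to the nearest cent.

Profit: ZAR 11,874.91

Profitable loop is ZAR → GBP → HKD → ZAR:
ZAR 562,000.00 ÷ 19.42 = GBP 28,939.24
GBP 28,939.24 ÷ 0.1002 = HKD 288,814.75
HKD 288,814.75 × 1.987 = ZAR 573,874.91
Profit = ZAR 573,874.91 − ZAR 562,000.00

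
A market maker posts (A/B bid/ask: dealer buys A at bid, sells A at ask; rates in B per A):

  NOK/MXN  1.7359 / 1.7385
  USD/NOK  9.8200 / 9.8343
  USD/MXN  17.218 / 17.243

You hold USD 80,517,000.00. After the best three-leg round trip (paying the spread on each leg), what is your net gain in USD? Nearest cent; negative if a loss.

Best loop USD → MXN → NOK → USD:
USD 80,517,000.00 × 17.218 (sell USD at bid) = MXN 1,386,341,706.00
MXN 1,386,341,706.00 ÷ 1.7385 (buy NOK at ask) = NOK 797,435,551.34
NOK 797,435,551.34 ÷ 9.8343 (buy USD at ask) = USD 81,087,169.53

Net profit: USD 570,169.53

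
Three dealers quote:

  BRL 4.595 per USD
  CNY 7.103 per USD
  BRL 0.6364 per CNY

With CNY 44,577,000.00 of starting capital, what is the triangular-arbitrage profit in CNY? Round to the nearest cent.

Profitable loop is CNY → USD → BRL → CNY:
CNY 44,577,000.00 ÷ 7.103 = USD 6,275,798.96
USD 6,275,798.96 × 4.595 = BRL 28,837,296.21
BRL 28,837,296.21 ÷ 0.6364 = CNY 45,313,161.87
Profit = CNY 45,313,161.87 − CNY 44,577,000.00

Profit: CNY 736,161.87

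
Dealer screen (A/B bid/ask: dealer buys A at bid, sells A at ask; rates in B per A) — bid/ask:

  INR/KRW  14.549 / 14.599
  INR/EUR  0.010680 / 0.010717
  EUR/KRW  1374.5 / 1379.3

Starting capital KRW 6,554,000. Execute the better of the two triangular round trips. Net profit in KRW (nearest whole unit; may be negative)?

Best loop KRW → INR → EUR → KRW:
KRW 6,554,000 ÷ 14.599 (buy INR at ask) = INR 448,934.86
INR 448,934.86 × 0.010680 (sell INR at bid) = EUR 4,794.62
EUR 4,794.62 × 1374.5 (sell EUR at bid) = KRW 6,590,211

Net profit: KRW 36,211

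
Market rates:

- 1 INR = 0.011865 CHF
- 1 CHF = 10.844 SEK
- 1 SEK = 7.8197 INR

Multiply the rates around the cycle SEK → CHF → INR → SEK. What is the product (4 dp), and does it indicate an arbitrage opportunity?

0.9939 (arbitrage exists)

Around SEK → CHF → INR → SEK: 1 ÷ 10.844 ÷ 0.011865 ÷ 7.8197 = 0.993923
Product < 1; profitable direction is SEK → INR → CHF → SEK.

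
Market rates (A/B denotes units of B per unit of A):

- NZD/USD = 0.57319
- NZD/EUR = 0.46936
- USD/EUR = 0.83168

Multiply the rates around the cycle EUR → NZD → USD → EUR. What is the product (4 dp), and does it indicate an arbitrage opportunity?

1.0157 (arbitrage exists)

Around EUR → NZD → USD → EUR: 1 ÷ 0.46936 × 0.57319 × 0.83168 = 1.015661
Product > 1; profitable direction is EUR → NZD → USD → EUR.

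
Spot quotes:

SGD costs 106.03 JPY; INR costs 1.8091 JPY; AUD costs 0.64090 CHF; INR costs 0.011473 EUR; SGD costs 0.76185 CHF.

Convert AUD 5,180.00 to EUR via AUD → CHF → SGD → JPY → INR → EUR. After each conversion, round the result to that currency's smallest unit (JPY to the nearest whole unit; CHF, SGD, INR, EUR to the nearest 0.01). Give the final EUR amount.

EUR 2,930.18

AUD 5,180.00 × 0.64090 = CHF 3,319.86
CHF 3,319.86 ÷ 0.76185 = SGD 4,357.63
SGD 4,357.63 × 106.03 = JPY 462,040
JPY 462,040 ÷ 1.8091 = INR 255,397.71
INR 255,397.71 × 0.011473 = EUR 2,930.18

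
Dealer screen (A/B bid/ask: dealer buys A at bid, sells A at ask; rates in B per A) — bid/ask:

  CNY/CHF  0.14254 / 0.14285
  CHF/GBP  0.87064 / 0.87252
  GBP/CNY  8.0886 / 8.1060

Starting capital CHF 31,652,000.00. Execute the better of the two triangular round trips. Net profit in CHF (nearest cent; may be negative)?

Best loop CHF → GBP → CNY → CHF:
CHF 31,652,000.00 × 0.87064 (sell CHF at bid) = GBP 27,557,497.28
GBP 27,557,497.28 × 8.0886 (sell GBP at bid) = CNY 222,901,572.50
CNY 222,901,572.50 × 0.14254 (sell CNY at bid) = CHF 31,772,390.14

Net profit: CHF 120,390.14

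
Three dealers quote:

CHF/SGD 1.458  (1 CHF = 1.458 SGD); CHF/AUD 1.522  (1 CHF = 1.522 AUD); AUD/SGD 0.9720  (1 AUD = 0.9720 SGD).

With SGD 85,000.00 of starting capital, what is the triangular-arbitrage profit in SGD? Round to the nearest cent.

Profit: SGD 1,246.67

Profitable loop is SGD → CHF → AUD → SGD:
SGD 85,000.00 ÷ 1.458 = CHF 58,299.04
CHF 58,299.04 × 1.522 = AUD 88,731.14
AUD 88,731.14 × 0.9720 = SGD 86,246.67
Profit = SGD 86,246.67 − SGD 85,000.00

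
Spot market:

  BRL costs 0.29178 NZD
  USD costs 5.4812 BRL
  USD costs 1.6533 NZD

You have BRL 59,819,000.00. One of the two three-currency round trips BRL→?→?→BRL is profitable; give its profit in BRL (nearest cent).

Profit: BRL 2,019,599.51

Profitable loop is BRL → USD → NZD → BRL:
BRL 59,819,000.00 ÷ 5.4812 = USD 10,913,486.10
USD 10,913,486.10 × 1.6533 = NZD 18,043,266.57
NZD 18,043,266.57 ÷ 0.29178 = BRL 61,838,599.51
Profit = BRL 61,838,599.51 − BRL 59,819,000.00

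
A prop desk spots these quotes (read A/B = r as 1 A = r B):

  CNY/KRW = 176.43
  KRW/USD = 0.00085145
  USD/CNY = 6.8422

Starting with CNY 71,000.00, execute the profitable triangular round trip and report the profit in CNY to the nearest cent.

Profit: CNY 1,976.95

Profitable loop is CNY → KRW → USD → CNY:
CNY 71,000.00 × 176.43 = KRW 12,526,530
KRW 12,526,530 × 0.00085145 = USD 10,665.71
USD 10,665.71 × 6.8422 = CNY 72,976.95
Profit = CNY 72,976.95 − CNY 71,000.00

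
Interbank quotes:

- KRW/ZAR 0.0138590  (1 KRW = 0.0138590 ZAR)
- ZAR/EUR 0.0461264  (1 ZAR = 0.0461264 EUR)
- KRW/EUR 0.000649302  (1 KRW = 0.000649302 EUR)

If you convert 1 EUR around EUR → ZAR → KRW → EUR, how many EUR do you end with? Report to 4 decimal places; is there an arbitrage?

1.0157 (arbitrage exists)

Around EUR → ZAR → KRW → EUR: 1 ÷ 0.0461264 ÷ 0.0138590 × 0.000649302 = 1.015700
Product > 1; profitable direction is EUR → ZAR → KRW → EUR.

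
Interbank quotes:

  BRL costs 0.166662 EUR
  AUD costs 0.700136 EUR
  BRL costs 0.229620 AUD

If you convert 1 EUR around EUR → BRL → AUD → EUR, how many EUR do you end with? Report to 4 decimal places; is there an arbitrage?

0.9646 (arbitrage exists)

Around EUR → BRL → AUD → EUR: 1 ÷ 0.166662 × 0.229620 × 0.700136 = 0.964618
Product < 1; profitable direction is EUR → AUD → BRL → EUR.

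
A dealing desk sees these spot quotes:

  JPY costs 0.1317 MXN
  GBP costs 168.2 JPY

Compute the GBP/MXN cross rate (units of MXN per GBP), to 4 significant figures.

GBP/MXN = 22.15

1 GBP × 168.2 = 168.2 JPY
168.2 JPY × 0.1317 = 22.1519 MXN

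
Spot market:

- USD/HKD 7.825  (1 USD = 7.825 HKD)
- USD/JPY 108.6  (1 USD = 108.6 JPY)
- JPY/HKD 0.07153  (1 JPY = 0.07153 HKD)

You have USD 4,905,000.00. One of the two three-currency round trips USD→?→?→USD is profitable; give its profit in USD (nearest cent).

Profit: USD 35,891.39

Profitable loop is USD → HKD → JPY → USD:
USD 4,905,000.00 × 7.825 = HKD 38,381,625.00
HKD 38,381,625.00 ÷ 0.07153 = JPY 536,580,805
JPY 536,580,805 ÷ 108.6 = USD 4,940,891.39
Profit = USD 4,940,891.39 − USD 4,905,000.00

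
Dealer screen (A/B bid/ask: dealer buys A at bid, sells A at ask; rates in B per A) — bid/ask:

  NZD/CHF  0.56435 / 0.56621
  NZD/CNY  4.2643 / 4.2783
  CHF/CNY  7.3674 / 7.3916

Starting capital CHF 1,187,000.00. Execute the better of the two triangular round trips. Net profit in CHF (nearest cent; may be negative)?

Net profit: CHF 22,434.85

Best loop CHF → NZD → CNY → CHF:
CHF 1,187,000.00 ÷ 0.56621 (buy NZD at ask) = NZD 2,096,395.33
NZD 2,096,395.33 × 4.2643 (sell NZD at bid) = CNY 8,939,658.61
CNY 8,939,658.61 ÷ 7.3916 (buy CHF at ask) = CHF 1,209,434.85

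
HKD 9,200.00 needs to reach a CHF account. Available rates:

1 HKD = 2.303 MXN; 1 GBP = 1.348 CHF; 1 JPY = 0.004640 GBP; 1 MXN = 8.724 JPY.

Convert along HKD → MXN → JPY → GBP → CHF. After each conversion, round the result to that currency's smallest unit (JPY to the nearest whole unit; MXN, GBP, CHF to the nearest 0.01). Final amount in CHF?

HKD 9,200.00 × 2.303 = MXN 21,187.60
MXN 21,187.60 × 8.724 = JPY 184,841
JPY 184,841 × 0.004640 = GBP 857.66
GBP 857.66 × 1.348 = CHF 1,156.13

CHF 1,156.13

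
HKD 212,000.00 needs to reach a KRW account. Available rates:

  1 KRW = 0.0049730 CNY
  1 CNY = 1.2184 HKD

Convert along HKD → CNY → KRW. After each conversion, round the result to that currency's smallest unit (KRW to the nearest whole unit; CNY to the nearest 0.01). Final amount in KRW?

HKD 212,000.00 ÷ 1.2184 = CNY 173,998.69
CNY 173,998.69 ÷ 0.0049730 = KRW 34,988,677

KRW 34,988,677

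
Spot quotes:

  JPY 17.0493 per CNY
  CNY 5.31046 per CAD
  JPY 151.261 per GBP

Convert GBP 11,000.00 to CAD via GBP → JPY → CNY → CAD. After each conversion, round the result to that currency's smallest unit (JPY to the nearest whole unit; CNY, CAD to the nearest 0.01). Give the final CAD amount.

GBP 11,000.00 × 151.261 = JPY 1,663,871
JPY 1,663,871 ÷ 17.0493 = CNY 97,591.75
CNY 97,591.75 ÷ 5.31046 = CAD 18,377.27

CAD 18,377.27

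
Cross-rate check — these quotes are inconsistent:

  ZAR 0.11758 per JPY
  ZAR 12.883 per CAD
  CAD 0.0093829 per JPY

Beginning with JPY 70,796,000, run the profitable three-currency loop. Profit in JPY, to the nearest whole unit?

Profitable loop is JPY → CAD → ZAR → JPY:
JPY 70,796,000 × 0.0093829 = CAD 664,271.79
CAD 664,271.79 × 12.883 = ZAR 8,557,813.45
ZAR 8,557,813.45 ÷ 0.11758 = JPY 72,782,901
Profit = JPY 72,782,901 − JPY 70,796,000

Profit: JPY 1,986,901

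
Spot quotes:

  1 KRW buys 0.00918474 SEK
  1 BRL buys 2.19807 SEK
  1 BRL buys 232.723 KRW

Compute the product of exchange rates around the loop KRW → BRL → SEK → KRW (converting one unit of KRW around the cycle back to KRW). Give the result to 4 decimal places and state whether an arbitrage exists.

Around KRW → BRL → SEK → KRW: 1 ÷ 232.723 × 2.19807 ÷ 0.00918474 = 1.028337
Product > 1; profitable direction is KRW → BRL → SEK → KRW.

1.0283 (arbitrage exists)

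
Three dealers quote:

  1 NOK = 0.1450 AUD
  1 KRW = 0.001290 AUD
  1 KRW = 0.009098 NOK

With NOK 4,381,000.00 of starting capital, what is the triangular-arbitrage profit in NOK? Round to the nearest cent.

Profit: NOK 99,200.78

Profitable loop is NOK → AUD → KRW → NOK:
NOK 4,381,000.00 × 0.1450 = AUD 635,245.00
AUD 635,245.00 ÷ 0.001290 = KRW 492,437,984
KRW 492,437,984 × 0.009098 = NOK 4,480,200.78
Profit = NOK 4,480,200.78 − NOK 4,381,000.00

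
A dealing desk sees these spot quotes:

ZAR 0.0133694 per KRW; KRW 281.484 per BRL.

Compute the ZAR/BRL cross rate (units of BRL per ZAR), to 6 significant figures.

ZAR/BRL = 0.265726

1 ZAR ÷ 0.0133694 = 74.7977 KRW
74.7977 KRW ÷ 281.484 = 0.265726 BRL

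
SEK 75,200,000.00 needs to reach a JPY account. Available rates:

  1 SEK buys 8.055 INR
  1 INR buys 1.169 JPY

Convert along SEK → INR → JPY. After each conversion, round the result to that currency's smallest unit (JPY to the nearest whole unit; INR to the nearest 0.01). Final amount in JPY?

JPY 708,105,384

SEK 75,200,000.00 × 8.055 = INR 605,736,000.00
INR 605,736,000.00 × 1.169 = JPY 708,105,384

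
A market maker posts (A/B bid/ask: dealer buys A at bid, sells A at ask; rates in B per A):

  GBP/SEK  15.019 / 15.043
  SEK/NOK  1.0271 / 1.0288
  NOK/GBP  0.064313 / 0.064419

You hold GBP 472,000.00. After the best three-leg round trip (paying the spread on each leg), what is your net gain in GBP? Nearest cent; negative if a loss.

Net profit: GBP 1,437.45

Best loop GBP → NOK → SEK → GBP:
GBP 472,000.00 ÷ 0.064419 (buy NOK at ask) = NOK 7,327,030.84
NOK 7,327,030.84 ÷ 1.0288 (buy SEK at ask) = SEK 7,121,919.56
SEK 7,121,919.56 ÷ 15.043 (buy GBP at ask) = GBP 473,437.45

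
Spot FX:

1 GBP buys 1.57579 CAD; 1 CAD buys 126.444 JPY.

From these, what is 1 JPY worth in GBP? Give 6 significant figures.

1 JPY ÷ 126.444 = 0.00790864 CAD
0.00790864 CAD ÷ 1.57579 = 0.00501884 GBP

JPY/GBP = 0.00501884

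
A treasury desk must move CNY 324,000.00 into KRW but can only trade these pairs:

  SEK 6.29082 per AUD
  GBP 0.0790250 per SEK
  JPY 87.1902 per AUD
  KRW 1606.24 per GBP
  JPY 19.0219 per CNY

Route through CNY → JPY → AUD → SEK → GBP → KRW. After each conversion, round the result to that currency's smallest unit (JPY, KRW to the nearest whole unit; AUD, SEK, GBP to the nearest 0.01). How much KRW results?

KRW 56,443,434

CNY 324,000.00 × 19.0219 = JPY 6,163,096
JPY 6,163,096 ÷ 87.1902 = AUD 70,685.65
AUD 70,685.65 × 6.29082 = SEK 444,670.70
SEK 444,670.70 × 0.0790250 = GBP 35,140.10
GBP 35,140.10 × 1606.24 = KRW 56,443,434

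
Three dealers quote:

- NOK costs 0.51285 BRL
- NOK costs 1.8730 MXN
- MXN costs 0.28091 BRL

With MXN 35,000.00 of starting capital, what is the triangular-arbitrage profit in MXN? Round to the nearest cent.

Profit: MXN 907.29

Profitable loop is MXN → BRL → NOK → MXN:
MXN 35,000.00 × 0.28091 = BRL 9,831.85
BRL 9,831.85 ÷ 0.51285 = NOK 19,171.01
NOK 19,171.01 × 1.8730 = MXN 35,907.29
Profit = MXN 35,907.29 − MXN 35,000.00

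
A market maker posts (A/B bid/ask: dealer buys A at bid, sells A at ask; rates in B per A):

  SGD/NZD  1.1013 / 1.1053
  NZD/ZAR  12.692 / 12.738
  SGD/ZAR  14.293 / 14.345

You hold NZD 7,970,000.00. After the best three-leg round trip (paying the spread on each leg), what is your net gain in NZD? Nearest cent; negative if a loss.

Net profit: NZD 120,964.59

Best loop NZD → SGD → ZAR → NZD:
NZD 7,970,000.00 ÷ 1.1053 (buy SGD at ask) = SGD 7,210,712.02
SGD 7,210,712.02 × 14.293 (sell SGD at bid) = ZAR 103,062,706.96
ZAR 103,062,706.96 ÷ 12.738 (buy NZD at ask) = NZD 8,090,964.59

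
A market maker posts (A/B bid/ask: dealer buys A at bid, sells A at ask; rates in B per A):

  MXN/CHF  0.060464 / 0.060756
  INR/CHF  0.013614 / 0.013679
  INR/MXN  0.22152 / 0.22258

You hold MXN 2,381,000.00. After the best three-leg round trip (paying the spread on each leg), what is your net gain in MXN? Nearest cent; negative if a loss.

Net profit: MXN 16,009.91

Best loop MXN → INR → CHF → MXN:
MXN 2,381,000.00 ÷ 0.22258 (buy INR at ask) = INR 10,697,277.38
INR 10,697,277.38 × 0.013614 (sell INR at bid) = CHF 145,632.73
CHF 145,632.73 ÷ 0.060756 (buy MXN at ask) = MXN 2,397,009.91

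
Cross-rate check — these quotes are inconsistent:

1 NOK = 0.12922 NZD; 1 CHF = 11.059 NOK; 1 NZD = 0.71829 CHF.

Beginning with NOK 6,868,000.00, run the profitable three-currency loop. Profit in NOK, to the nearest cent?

Profitable loop is NOK → NZD → CHF → NOK:
NOK 6,868,000.00 × 0.12922 = NZD 887,482.96
NZD 887,482.96 × 0.71829 = CHF 637,470.14
CHF 637,470.14 × 11.059 = NOK 7,049,782.23
Profit = NOK 7,049,782.23 − NOK 6,868,000.00

Profit: NOK 181,782.23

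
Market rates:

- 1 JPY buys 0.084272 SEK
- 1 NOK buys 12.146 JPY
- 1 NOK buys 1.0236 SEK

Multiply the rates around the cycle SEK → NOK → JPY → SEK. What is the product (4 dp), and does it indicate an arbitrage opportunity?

Around SEK → NOK → JPY → SEK: 1 ÷ 1.0236 × 12.146 × 0.084272 = 0.999968
Product ≈ 1 (deviation 0.003%, within rounding noise).

1.0000 (no arbitrage)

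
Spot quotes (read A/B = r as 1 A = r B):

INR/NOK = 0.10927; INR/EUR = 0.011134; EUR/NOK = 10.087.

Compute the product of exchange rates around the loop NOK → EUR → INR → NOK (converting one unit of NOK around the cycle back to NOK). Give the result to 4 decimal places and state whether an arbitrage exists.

Around NOK → EUR → INR → NOK: 1 ÷ 10.087 ÷ 0.011134 × 0.10927 = 0.972944
Product < 1; profitable direction is NOK → INR → EUR → NOK.

0.9729 (arbitrage exists)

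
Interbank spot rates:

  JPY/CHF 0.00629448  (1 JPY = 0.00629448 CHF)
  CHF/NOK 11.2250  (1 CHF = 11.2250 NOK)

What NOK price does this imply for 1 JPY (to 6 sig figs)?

JPY/NOK = 0.0706555

1 JPY × 0.00629448 = 0.00629448 CHF
0.00629448 CHF × 11.2250 = 0.0706555 NOK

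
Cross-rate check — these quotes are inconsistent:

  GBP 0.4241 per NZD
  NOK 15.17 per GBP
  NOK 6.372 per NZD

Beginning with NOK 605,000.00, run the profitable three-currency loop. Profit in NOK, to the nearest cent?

Profit: NOK 5,848.43

Profitable loop is NOK → NZD → GBP → NOK:
NOK 605,000.00 ÷ 6.372 = NZD 94,946.64
NZD 94,946.64 × 0.4241 = GBP 40,266.87
GBP 40,266.87 × 15.17 = NOK 610,848.43
Profit = NOK 610,848.43 − NOK 605,000.00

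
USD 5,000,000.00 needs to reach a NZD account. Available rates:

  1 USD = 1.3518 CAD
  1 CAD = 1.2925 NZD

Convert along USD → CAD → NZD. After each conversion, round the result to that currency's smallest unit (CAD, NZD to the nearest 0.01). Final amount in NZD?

NZD 8,736,007.50

USD 5,000,000.00 × 1.3518 = CAD 6,759,000.00
CAD 6,759,000.00 × 1.2925 = NZD 8,736,007.50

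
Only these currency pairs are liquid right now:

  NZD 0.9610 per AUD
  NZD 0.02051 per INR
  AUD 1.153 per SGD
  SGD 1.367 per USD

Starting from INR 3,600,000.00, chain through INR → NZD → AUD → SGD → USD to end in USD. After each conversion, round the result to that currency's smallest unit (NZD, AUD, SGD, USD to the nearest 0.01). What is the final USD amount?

INR 3,600,000.00 × 0.02051 = NZD 73,836.00
NZD 73,836.00 ÷ 0.9610 = AUD 76,832.47
AUD 76,832.47 ÷ 1.153 = SGD 66,637.01
SGD 66,637.01 ÷ 1.367 = USD 48,746.90

USD 48,746.90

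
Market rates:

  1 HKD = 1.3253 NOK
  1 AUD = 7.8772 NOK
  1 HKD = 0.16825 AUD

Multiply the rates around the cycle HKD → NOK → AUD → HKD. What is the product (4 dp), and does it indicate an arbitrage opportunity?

1.0000 (no arbitrage)

Around HKD → NOK → AUD → HKD: 1 × 1.3253 ÷ 7.8772 ÷ 0.16825 = 0.999971
Product ≈ 1 (deviation 0.003%, within rounding noise).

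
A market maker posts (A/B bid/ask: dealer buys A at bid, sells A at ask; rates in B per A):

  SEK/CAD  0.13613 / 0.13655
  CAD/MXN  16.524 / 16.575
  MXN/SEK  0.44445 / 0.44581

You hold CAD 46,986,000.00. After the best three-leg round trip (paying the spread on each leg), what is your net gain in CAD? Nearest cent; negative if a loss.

Net result: CAD -11,689.33 (no profitable arbitrage after spreads)

Best loop CAD → MXN → SEK → CAD:
CAD 46,986,000.00 × 16.524 (sell CAD at bid) = MXN 776,396,664.00
MXN 776,396,664.00 × 0.44445 (sell MXN at bid) = SEK 345,069,497.31
SEK 345,069,497.31 × 0.13613 (sell SEK at bid) = CAD 46,974,310.67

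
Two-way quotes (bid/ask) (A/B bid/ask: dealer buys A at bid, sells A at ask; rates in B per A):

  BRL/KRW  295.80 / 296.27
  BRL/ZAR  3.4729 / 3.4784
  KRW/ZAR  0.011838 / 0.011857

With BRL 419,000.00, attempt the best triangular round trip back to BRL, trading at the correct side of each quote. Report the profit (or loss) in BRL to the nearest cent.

Best loop BRL → KRW → ZAR → BRL:
BRL 419,000.00 × 295.80 (sell BRL at bid) = KRW 123,940,200
KRW 123,940,200 × 0.011838 (sell KRW at bid) = ZAR 1,467,204.09
ZAR 1,467,204.09 ÷ 3.4784 (buy BRL at ask) = BRL 421,804.30

Net profit: BRL 2,804.30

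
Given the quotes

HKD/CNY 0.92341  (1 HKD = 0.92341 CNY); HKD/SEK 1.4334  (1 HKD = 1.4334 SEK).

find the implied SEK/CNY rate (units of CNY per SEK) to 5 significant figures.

1 SEK ÷ 1.4334 = 0.697642 HKD
0.697642 HKD × 0.92341 = 0.64421 CNY

SEK/CNY = 0.64421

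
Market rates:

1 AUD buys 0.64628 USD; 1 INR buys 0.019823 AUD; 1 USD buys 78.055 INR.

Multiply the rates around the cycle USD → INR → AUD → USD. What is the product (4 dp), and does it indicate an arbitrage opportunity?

1.0000 (no arbitrage)

Around USD → INR → AUD → USD: 1 × 78.055 × 0.019823 × 0.64628 = 0.999979
Product ≈ 1 (deviation 0.002%, within rounding noise).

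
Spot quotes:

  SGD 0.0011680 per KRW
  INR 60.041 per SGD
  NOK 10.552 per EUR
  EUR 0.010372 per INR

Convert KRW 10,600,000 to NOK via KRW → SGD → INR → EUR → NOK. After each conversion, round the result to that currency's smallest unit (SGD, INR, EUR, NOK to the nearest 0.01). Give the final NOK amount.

KRW 10,600,000 × 0.0011680 = SGD 12,380.80
SGD 12,380.80 × 60.041 = INR 743,355.61
INR 743,355.61 × 0.010372 = EUR 7,710.08
EUR 7,710.08 × 10.552 = NOK 81,356.76

NOK 81,356.76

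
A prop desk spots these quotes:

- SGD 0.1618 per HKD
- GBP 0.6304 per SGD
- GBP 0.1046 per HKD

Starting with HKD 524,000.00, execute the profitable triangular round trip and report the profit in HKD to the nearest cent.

Profitable loop is HKD → GBP → SGD → HKD:
HKD 524,000.00 × 0.1046 = GBP 54,810.40
GBP 54,810.40 ÷ 0.6304 = SGD 86,945.43
SGD 86,945.43 ÷ 0.1618 = HKD 537,363.61
Profit = HKD 537,363.61 − HKD 524,000.00

Profit: HKD 13,363.61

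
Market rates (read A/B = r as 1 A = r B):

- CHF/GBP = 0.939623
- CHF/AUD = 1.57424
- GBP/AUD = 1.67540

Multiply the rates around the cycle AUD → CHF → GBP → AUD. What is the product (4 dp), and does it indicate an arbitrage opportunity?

Around AUD → CHF → GBP → AUD: 1 ÷ 1.57424 × 0.939623 × 1.67540 = 1.000003
Product ≈ 1 (deviation 0.000%, within rounding noise).

1.0000 (no arbitrage)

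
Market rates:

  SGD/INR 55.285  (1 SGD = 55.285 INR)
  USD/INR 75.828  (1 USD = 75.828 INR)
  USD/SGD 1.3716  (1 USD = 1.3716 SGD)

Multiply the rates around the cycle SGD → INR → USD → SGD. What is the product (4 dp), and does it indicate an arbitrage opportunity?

1.0000 (no arbitrage)

Around SGD → INR → USD → SGD: 1 × 55.285 ÷ 75.828 × 1.3716 = 1.000012
Product ≈ 1 (deviation 0.001%, within rounding noise).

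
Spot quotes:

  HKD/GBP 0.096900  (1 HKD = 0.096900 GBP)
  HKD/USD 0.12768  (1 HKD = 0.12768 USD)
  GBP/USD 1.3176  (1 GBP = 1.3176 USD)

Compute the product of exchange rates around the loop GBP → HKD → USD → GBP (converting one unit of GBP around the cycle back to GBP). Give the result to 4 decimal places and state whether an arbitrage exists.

1.0000 (no arbitrage)

Around GBP → HKD → USD → GBP: 1 ÷ 0.096900 × 0.12768 ÷ 1.3176 = 1.000036
Product ≈ 1 (deviation 0.004%, within rounding noise).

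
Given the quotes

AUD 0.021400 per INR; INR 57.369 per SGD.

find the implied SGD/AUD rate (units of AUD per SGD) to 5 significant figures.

1 SGD × 57.369 = 57.369 INR
57.369 INR × 0.021400 = 1.2277 AUD

SGD/AUD = 1.2277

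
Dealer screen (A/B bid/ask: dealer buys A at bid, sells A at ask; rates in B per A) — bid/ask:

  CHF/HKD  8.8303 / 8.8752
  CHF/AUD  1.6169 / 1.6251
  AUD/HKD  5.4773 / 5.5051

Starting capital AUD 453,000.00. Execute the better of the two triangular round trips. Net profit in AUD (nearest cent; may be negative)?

Net result: AUD -967.41 (no profitable arbitrage after spreads)

Best loop AUD → HKD → CHF → AUD:
AUD 453,000.00 × 5.4773 (sell AUD at bid) = HKD 2,481,216.90
HKD 2,481,216.90 ÷ 8.8752 (buy CHF at ask) = CHF 279,567.44
CHF 279,567.44 × 1.6169 (sell CHF at bid) = AUD 452,032.59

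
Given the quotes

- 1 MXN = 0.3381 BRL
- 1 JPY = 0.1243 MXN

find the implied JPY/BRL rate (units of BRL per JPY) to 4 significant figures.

1 JPY × 0.1243 = 0.1243 MXN
0.1243 MXN × 0.3381 = 0.0420258 BRL

JPY/BRL = 0.04203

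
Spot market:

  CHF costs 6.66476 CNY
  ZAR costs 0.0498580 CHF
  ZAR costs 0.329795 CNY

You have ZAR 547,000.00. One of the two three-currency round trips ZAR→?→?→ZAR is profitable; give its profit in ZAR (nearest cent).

Profitable loop is ZAR → CHF → CNY → ZAR:
ZAR 547,000.00 × 0.0498580 = CHF 27,272.33
CHF 27,272.33 × 6.66476 = CNY 181,763.51
CNY 181,763.51 ÷ 0.329795 = ZAR 551,140.88
Profit = ZAR 551,140.88 − ZAR 547,000.00

Profit: ZAR 4,140.88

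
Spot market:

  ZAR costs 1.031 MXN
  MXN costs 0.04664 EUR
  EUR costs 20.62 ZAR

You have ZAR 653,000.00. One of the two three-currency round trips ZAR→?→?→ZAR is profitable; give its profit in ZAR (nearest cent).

Profit: ZAR 5,578.14

Profitable loop is ZAR → EUR → MXN → ZAR:
ZAR 653,000.00 ÷ 20.62 = EUR 31,668.28
EUR 31,668.28 ÷ 0.04664 = MXN 678,994.07
MXN 678,994.07 ÷ 1.031 = ZAR 658,578.14
Profit = ZAR 658,578.14 − ZAR 653,000.00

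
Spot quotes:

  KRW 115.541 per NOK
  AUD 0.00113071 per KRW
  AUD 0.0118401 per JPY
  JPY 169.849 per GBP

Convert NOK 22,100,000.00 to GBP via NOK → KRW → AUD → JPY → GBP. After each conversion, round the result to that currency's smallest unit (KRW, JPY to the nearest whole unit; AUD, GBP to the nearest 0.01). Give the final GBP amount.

GBP 1,435,691.95

NOK 22,100,000.00 × 115.541 = KRW 2,553,456,100
KRW 2,553,456,100 × 0.00113071 = AUD 2,887,218.35
AUD 2,887,218.35 ÷ 0.0118401 = JPY 243,850,842
JPY 243,850,842 ÷ 169.849 = GBP 1,435,691.95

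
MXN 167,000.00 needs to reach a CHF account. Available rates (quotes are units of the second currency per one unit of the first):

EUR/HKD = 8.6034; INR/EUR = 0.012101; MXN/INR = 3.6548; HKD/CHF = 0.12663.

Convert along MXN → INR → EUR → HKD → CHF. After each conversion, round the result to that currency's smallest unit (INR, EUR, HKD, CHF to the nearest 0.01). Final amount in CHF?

CHF 8,046.51

MXN 167,000.00 × 3.6548 = INR 610,351.60
INR 610,351.60 × 0.012101 = EUR 7,385.86
EUR 7,385.86 × 8.6034 = HKD 63,543.51
HKD 63,543.51 × 0.12663 = CHF 8,046.51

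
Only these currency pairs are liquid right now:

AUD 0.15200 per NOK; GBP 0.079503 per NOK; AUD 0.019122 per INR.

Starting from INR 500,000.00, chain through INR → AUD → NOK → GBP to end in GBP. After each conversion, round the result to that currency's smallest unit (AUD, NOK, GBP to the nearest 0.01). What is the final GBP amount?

GBP 5,000.84

INR 500,000.00 × 0.019122 = AUD 9,561.00
AUD 9,561.00 ÷ 0.15200 = NOK 62,901.32
NOK 62,901.32 × 0.079503 = GBP 5,000.84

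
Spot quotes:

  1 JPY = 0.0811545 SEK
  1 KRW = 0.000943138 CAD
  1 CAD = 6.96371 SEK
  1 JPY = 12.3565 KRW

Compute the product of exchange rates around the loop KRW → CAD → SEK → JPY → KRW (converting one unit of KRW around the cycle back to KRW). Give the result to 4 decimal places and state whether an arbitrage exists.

Around KRW → CAD → SEK → JPY → KRW: 1 × 0.000943138 × 6.96371 ÷ 0.0811545 × 12.3565 = 0.999997
Product ≈ 1 (deviation 0.000%, within rounding noise).

1.0000 (no arbitrage)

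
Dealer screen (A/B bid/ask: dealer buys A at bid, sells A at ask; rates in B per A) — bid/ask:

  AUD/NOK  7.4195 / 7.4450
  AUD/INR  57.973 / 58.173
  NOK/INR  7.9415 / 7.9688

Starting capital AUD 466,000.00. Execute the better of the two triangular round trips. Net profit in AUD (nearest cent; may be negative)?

Net profit: AUD 5,999.60

Best loop AUD → NOK → INR → AUD:
AUD 466,000.00 × 7.4195 (sell AUD at bid) = NOK 3,457,487.00
NOK 3,457,487.00 × 7.9415 (sell NOK at bid) = INR 27,457,633.01
INR 27,457,633.01 ÷ 58.173 (buy AUD at ask) = AUD 471,999.60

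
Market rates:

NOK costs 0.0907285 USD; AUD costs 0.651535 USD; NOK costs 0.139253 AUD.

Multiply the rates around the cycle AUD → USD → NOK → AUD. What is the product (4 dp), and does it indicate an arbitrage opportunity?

1.0000 (no arbitrage)

Around AUD → USD → NOK → AUD: 1 × 0.651535 ÷ 0.0907285 × 0.139253 = 0.999997
Product ≈ 1 (deviation 0.000%, within rounding noise).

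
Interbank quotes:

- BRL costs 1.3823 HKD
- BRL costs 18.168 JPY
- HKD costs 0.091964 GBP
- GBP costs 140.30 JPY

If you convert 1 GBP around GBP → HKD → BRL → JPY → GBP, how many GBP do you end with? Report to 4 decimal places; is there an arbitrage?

Around GBP → HKD → BRL → JPY → GBP: 1 ÷ 0.091964 ÷ 1.3823 × 18.168 ÷ 140.30 = 1.018660
Product > 1; profitable direction is GBP → HKD → BRL → JPY → GBP.

1.0187 (arbitrage exists)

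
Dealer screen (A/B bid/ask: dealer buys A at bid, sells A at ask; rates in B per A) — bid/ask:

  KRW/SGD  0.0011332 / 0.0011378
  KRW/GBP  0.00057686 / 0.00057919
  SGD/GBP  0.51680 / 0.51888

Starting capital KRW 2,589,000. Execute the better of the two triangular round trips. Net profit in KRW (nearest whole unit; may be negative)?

Best loop KRW → SGD → GBP → KRW:
KRW 2,589,000 × 0.0011332 (sell KRW at bid) = SGD 2,933.85
SGD 2,933.85 × 0.51680 (sell SGD at bid) = GBP 1,516.22
GBP 1,516.22 ÷ 0.00057919 (buy KRW at ask) = KRW 2,617,822

Net profit: KRW 28,822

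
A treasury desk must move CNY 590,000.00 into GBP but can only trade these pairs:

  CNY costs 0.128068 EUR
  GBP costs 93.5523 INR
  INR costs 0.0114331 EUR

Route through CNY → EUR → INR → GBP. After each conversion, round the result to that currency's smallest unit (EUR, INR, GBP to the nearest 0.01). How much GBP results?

CNY 590,000.00 × 0.128068 = EUR 75,560.12
EUR 75,560.12 ÷ 0.0114331 = INR 6,608,891.73
INR 6,608,891.73 ÷ 93.5523 = GBP 70,643.82

GBP 70,643.82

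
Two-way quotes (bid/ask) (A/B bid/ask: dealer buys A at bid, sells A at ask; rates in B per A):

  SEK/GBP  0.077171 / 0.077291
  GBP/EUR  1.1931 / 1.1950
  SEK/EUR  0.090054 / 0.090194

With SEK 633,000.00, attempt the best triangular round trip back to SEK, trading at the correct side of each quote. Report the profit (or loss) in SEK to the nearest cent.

Net profit: SEK 13,185.24

Best loop SEK → GBP → EUR → SEK:
SEK 633,000.00 × 0.077171 (sell SEK at bid) = GBP 48,849.24
GBP 48,849.24 × 1.1931 (sell GBP at bid) = EUR 58,282.03
EUR 58,282.03 ÷ 0.090194 (buy SEK at ask) = SEK 646,185.24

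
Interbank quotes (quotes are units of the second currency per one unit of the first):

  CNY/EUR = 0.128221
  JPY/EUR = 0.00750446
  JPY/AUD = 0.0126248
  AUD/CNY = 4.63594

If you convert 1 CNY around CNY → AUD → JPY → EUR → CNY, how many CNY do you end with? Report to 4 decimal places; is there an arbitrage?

1.0000 (no arbitrage)

Around CNY → AUD → JPY → EUR → CNY: 1 ÷ 4.63594 ÷ 0.0126248 × 0.00750446 ÷ 0.128221 = 0.999995
Product ≈ 1 (deviation 0.000%, within rounding noise).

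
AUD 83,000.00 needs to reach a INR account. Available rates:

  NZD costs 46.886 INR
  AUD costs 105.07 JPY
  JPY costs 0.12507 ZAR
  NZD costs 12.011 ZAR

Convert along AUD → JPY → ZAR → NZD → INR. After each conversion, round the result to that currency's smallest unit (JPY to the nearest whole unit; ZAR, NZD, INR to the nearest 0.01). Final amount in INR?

AUD 83,000.00 × 105.07 = JPY 8,720,810
JPY 8,720,810 × 0.12507 = ZAR 1,090,711.71
ZAR 1,090,711.71 ÷ 12.011 = NZD 90,809.40
NZD 90,809.40 × 46.886 = INR 4,257,689.53

INR 4,257,689.53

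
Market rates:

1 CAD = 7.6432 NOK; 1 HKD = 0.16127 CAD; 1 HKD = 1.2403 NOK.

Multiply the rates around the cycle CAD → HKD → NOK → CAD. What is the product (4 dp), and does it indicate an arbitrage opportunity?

1.0062 (arbitrage exists)

Around CAD → HKD → NOK → CAD: 1 ÷ 0.16127 × 1.2403 ÷ 7.6432 = 1.006232
Product > 1; profitable direction is CAD → HKD → NOK → CAD.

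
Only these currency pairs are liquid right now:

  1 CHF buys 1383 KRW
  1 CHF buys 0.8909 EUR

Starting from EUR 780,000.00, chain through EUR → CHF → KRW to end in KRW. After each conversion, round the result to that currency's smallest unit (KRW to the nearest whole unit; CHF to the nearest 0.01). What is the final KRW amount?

EUR 780,000.00 ÷ 0.8909 = CHF 875,519.14
CHF 875,519.14 × 1383 = KRW 1,210,842,971

KRW 1,210,842,971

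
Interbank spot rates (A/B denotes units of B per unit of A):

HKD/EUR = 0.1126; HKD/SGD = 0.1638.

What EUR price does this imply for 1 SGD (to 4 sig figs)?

1 SGD ÷ 0.1638 = 6.10501 HKD
6.10501 HKD × 0.1126 = 0.687424 EUR

SGD/EUR = 0.6874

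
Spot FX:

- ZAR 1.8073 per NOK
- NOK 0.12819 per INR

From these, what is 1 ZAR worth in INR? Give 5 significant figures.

ZAR/INR = 4.3163

1 ZAR ÷ 1.8073 = 0.553312 NOK
0.553312 NOK ÷ 0.12819 = 4.31634 INR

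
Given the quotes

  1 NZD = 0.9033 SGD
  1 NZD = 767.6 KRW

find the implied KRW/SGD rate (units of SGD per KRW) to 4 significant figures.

1 KRW ÷ 767.6 = 0.00130276 NZD
0.00130276 NZD × 0.9033 = 0.00117678 SGD

KRW/SGD = 0.001177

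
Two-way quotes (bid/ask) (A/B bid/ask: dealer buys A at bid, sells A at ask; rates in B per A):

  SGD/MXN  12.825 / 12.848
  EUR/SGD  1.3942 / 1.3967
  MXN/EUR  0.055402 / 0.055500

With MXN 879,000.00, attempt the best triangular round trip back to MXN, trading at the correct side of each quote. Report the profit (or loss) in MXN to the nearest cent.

Net profit: MXN 3,586.40

Best loop MXN → SGD → EUR → MXN:
MXN 879,000.00 ÷ 12.848 (buy SGD at ask) = SGD 68,415.32
SGD 68,415.32 ÷ 1.3967 (buy EUR at ask) = EUR 48,983.55
EUR 48,983.55 ÷ 0.055500 (buy MXN at ask) = MXN 882,586.40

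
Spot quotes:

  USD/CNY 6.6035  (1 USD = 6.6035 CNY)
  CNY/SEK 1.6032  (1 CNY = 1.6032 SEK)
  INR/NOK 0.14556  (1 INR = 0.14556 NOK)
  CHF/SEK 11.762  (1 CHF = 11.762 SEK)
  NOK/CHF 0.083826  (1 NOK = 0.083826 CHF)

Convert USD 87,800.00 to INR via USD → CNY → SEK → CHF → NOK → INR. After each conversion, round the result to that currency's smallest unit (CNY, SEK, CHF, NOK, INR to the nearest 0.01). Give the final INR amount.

INR 6,476,709.67

USD 87,800.00 × 6.6035 = CNY 579,787.30
CNY 579,787.30 × 1.6032 = SEK 929,515.00
SEK 929,515.00 ÷ 11.762 = CHF 79,026.95
CHF 79,026.95 ÷ 0.083826 = NOK 942,749.86
NOK 942,749.86 ÷ 0.14556 = INR 6,476,709.67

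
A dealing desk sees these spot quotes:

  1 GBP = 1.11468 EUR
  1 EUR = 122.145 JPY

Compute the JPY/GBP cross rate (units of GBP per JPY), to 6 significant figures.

1 JPY ÷ 122.145 = 0.00818699 EUR
0.00818699 EUR ÷ 1.11468 = 0.0073447 GBP

JPY/GBP = 0.00734470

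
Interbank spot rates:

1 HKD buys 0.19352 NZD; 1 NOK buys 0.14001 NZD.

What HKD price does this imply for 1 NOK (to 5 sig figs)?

1 NOK × 0.14001 = 0.14001 NZD
0.14001 NZD ÷ 0.19352 = 0.723491 HKD

NOK/HKD = 0.72349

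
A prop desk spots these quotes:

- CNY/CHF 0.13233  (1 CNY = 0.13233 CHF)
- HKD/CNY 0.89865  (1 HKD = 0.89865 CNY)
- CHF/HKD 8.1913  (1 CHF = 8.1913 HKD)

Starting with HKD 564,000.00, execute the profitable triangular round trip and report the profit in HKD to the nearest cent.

Profitable loop is HKD → CHF → CNY → HKD:
HKD 564,000.00 ÷ 8.1913 = CHF 68,853.54
CHF 68,853.54 ÷ 0.13233 = CNY 520,316.93
CNY 520,316.93 ÷ 0.89865 = HKD 578,998.42
Profit = HKD 578,998.42 − HKD 564,000.00

Profit: HKD 14,998.42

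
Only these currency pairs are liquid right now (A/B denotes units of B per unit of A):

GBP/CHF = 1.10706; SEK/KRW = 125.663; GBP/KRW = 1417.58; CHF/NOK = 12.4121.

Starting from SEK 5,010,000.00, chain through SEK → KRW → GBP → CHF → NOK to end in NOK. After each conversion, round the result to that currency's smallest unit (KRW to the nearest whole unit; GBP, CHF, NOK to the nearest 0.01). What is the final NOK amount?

SEK 5,010,000.00 × 125.663 = KRW 629,571,630
KRW 629,571,630 ÷ 1417.58 = GBP 444,117.18
GBP 444,117.18 × 1.10706 = CHF 491,664.37
CHF 491,664.37 × 12.4121 = NOK 6,102,587.33

NOK 6,102,587.33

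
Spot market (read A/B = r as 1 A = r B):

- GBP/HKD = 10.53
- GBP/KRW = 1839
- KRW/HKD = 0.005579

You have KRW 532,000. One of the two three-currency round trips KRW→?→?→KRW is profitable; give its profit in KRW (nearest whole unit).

Profitable loop is KRW → GBP → HKD → KRW:
KRW 532,000 ÷ 1839 = GBP 289.29
GBP 289.29 × 10.53 = HKD 3,046.20
HKD 3,046.20 ÷ 0.005579 = KRW 546,012
Profit = KRW 546,012 − KRW 532,000

Profit: KRW 14,012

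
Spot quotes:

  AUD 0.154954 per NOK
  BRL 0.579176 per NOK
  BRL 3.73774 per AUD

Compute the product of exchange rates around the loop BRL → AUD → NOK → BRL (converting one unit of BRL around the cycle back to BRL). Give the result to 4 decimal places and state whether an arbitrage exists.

Around BRL → AUD → NOK → BRL: 1 ÷ 3.73774 ÷ 0.154954 × 0.579176 = 0.999997
Product ≈ 1 (deviation 0.000%, within rounding noise).

1.0000 (no arbitrage)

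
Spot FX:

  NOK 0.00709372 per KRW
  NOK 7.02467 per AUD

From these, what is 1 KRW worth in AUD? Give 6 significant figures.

KRW/AUD = 0.00100983

1 KRW × 0.00709372 = 0.00709372 NOK
0.00709372 NOK ÷ 7.02467 = 0.00100983 AUD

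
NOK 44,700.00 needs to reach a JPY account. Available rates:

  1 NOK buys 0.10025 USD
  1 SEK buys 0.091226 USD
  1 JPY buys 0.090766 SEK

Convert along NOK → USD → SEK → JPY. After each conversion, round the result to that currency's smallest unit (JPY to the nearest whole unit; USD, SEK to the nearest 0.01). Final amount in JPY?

JPY 541,191

NOK 44,700.00 × 0.10025 = USD 4,481.18
USD 4,481.18 ÷ 0.091226 = SEK 49,121.74
SEK 49,121.74 ÷ 0.090766 = JPY 541,191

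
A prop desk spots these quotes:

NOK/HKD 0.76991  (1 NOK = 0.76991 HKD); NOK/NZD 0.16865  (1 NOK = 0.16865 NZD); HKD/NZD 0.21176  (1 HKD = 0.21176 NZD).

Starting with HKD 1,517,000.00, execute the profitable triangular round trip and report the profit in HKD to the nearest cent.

Profit: HKD 52,235.19

Profitable loop is HKD → NOK → NZD → HKD:
HKD 1,517,000.00 ÷ 0.76991 = NOK 1,970,360.17
NOK 1,970,360.17 × 0.16865 = NZD 332,301.24
NZD 332,301.24 ÷ 0.21176 = HKD 1,569,235.19
Profit = HKD 1,569,235.19 − HKD 1,517,000.00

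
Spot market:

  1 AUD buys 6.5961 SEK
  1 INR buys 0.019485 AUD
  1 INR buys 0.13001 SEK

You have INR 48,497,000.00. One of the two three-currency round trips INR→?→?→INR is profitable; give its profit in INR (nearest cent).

Profitable loop is INR → SEK → AUD → INR:
INR 48,497,000.00 × 0.13001 = SEK 6,305,094.97
SEK 6,305,094.97 ÷ 6.5961 = AUD 955,882.26
AUD 955,882.26 ÷ 0.019485 = INR 49,057,339.45
Profit = INR 49,057,339.45 − INR 48,497,000.00

Profit: INR 560,339.45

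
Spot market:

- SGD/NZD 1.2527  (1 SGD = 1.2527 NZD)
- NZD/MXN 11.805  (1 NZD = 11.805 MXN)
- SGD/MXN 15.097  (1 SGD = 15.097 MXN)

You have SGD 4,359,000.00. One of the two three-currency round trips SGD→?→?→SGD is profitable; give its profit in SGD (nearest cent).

Profitable loop is SGD → MXN → NZD → SGD:
SGD 4,359,000.00 × 15.097 = MXN 65,807,823.00
MXN 65,807,823.00 ÷ 11.805 = NZD 5,574,572.05
NZD 5,574,572.05 ÷ 1.2527 = SGD 4,450,045.54
Profit = SGD 4,450,045.54 − SGD 4,359,000.00

Profit: SGD 91,045.54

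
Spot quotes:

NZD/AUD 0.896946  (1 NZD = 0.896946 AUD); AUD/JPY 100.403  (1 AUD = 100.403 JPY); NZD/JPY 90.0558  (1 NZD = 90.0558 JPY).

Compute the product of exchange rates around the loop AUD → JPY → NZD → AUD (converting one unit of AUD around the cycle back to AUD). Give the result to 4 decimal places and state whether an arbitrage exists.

1.0000 (no arbitrage)

Around AUD → JPY → NZD → AUD: 1 × 100.403 ÷ 90.0558 × 0.896946 = 1.000003
Product ≈ 1 (deviation 0.000%, within rounding noise).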